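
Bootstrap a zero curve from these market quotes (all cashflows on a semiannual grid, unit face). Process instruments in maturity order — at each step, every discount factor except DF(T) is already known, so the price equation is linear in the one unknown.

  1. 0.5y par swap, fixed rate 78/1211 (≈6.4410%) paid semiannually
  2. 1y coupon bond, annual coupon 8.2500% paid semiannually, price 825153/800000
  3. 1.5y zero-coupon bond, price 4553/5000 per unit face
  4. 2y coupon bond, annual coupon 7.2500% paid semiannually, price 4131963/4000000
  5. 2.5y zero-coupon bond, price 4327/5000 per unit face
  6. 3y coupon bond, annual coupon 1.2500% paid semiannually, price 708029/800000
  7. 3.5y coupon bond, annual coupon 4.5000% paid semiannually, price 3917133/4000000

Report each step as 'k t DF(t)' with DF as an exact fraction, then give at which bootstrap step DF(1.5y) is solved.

1 1/2 1211/1250
2 1 4761/5000
3 3/2 4553/5000
4 2 4489/5000
5 5/2 4327/5000
6 3 851/1000
7 7/2 8379/10000
DF(1.5y) is solved at step 3

step 1 [0.5y] swap r/2=39/1211: DF=(1 − 39/1211·(0))/(1+39/1211) = 1211/1250 ≈ 0.968800
step 2 [1y] bond c/2=33/800: DF=(825153/800000 − 33/800·(0.968800))/(1+33/800) = 4761/5000 ≈ 0.952200
step 3 [1.5y] zero: DF = P = 4553/5000 ≈ 0.910600
step 4 [2y] bond c/2=29/800: DF=(4131963/4000000 − 29/800·(0.968800+0.952200+0.910600))/(1+29/800) = 4489/5000 ≈ 0.897800
step 5 [2.5y] zero: DF = P = 4327/5000 ≈ 0.865400
step 6 [3y] bond c/2=1/160: DF=(708029/800000 − 1/160·(0.968800+0.952200+0.910600+0.897800+0.865400))/(1+1/160) = 851/1000 ≈ 0.851000
step 7 [3.5y] bond c/2=9/400: DF=(3917133/4000000 − 9/400·(0.968800+0.952200+0.910600+0.897800+0.865400+0.851000))/(1+9/400) = 8379/10000 ≈ 0.837900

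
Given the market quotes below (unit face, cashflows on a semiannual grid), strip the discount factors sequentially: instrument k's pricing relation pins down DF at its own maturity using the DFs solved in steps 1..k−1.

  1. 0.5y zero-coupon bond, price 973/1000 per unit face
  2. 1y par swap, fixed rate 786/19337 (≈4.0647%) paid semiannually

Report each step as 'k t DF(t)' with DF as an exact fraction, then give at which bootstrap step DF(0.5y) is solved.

1 1/2 973/1000
2 1 9607/10000
DF(0.5y) is solved at step 1

step 1 [0.5y] zero: DF = P = 973/1000 ≈ 0.973000
step 2 [1y] swap r/2=393/19337: DF=(1 − 393/19337·(0.973000))/(1+393/19337) = 9607/10000 ≈ 0.960700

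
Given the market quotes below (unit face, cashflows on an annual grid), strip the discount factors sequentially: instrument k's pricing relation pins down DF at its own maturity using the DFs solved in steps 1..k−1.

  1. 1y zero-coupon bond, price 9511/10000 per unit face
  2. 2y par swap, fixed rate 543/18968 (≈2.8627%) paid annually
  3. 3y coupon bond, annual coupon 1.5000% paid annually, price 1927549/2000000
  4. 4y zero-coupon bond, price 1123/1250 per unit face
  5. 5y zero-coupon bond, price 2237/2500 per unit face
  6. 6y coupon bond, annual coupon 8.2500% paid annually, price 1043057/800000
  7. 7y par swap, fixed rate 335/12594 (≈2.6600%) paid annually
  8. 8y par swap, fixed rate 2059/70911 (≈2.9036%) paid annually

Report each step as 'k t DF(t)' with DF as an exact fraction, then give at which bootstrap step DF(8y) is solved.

step 1 [1y] zero: DF = P = 9511/10000 ≈ 0.951100
step 2 [2y] swap r/1=543/18968: DF=(1 − 543/18968·(0.951100))/(1+543/18968) = 9457/10000 ≈ 0.945700
step 3 [3y] bond c/1=3/200: DF=(1927549/2000000 − 3/200·(0.951100+0.945700))/(1+3/200) = 1843/2000 ≈ 0.921500
step 4 [4y] zero: DF = P = 1123/1250 ≈ 0.898400
step 5 [5y] zero: DF = P = 2237/2500 ≈ 0.894800
step 6 [6y] bond c/1=33/400: DF=(1043057/800000 − 33/400·(0.951100+0.945700+0.921500+0.898400+0.894800))/(1+33/400) = 853/1000 ≈ 0.853000
step 7 [7y] swap r/1=335/12594: DF=(1 − 335/12594·(0.951100+0.945700+0.921500+0.898400+0.894800+0.853000))/(1+335/12594) = 333/400 ≈ 0.832500
step 8 [8y] swap r/1=2059/70911: DF=(1 − 2059/70911·(0.951100+0.945700+0.921500+0.898400+0.894800+0.853000+0.832500))/(1+2059/70911) = 7941/10000 ≈ 0.794100

1 1 9511/10000
2 2 9457/10000
3 3 1843/2000
4 4 1123/1250
5 5 2237/2500
6 6 853/1000
7 7 333/400
8 8 7941/10000
DF(8y) is solved at step 8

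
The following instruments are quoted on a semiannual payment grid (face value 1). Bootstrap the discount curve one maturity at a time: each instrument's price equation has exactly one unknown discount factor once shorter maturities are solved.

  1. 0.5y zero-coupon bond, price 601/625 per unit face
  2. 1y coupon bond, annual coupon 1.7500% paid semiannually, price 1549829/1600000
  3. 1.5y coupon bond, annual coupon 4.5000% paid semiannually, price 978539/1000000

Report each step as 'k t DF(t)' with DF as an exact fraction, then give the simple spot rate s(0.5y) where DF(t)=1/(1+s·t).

1 1/2 601/625
2 1 9519/10000
3 3/2 9149/10000
s(0.5y) = (1/(601/625) − 1)/(1/2) = 48/601 ≈ 7.9867%

step 1 [0.5y] zero: DF = P = 601/625 ≈ 0.961600
step 2 [1y] bond c/2=7/800: DF=(1549829/1600000 − 7/800·(0.961600))/(1+7/800) = 9519/10000 ≈ 0.951900
step 3 [1.5y] bond c/2=9/400: DF=(978539/1000000 − 9/400·(0.961600+0.951900))/(1+9/400) = 9149/10000 ≈ 0.914900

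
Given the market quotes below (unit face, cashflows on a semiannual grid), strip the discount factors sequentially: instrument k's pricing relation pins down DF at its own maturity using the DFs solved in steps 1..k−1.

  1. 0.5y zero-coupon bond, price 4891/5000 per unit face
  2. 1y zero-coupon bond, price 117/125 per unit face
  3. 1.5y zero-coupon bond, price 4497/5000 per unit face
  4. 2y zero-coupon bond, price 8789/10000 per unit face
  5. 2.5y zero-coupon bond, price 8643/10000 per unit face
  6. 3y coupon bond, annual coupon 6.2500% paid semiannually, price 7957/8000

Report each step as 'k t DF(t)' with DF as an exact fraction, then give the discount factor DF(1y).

step 1 [0.5y] zero: DF = P = 4891/5000 ≈ 0.978200
step 2 [1y] zero: DF = P = 117/125 ≈ 0.936000
step 3 [1.5y] zero: DF = P = 4497/5000 ≈ 0.899400
step 4 [2y] zero: DF = P = 8789/10000 ≈ 0.878900
step 5 [2.5y] zero: DF = P = 8643/10000 ≈ 0.864300
step 6 [3y] bond c/2=1/32: DF=(7957/8000 − 1/32·(0.978200+0.936000+0.899400+0.878900+0.864300))/(1+1/32) = 1033/1250 ≈ 0.826400

1 1/2 4891/5000
2 1 117/125
3 3/2 4497/5000
4 2 8789/10000
5 5/2 8643/10000
6 3 1033/1250
DF(1y) = 117/125 ≈ 0.936000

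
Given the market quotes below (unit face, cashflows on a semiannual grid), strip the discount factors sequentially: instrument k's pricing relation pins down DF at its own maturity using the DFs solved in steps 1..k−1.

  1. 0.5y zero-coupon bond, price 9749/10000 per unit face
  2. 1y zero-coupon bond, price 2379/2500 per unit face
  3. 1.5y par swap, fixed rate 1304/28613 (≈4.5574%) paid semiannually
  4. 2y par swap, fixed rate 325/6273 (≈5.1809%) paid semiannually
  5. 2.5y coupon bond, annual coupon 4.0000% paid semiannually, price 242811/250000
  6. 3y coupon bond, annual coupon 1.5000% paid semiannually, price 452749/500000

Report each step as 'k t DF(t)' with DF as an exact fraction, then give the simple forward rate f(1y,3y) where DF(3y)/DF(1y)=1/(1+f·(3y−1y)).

1 1/2 9749/10000
2 1 2379/2500
3 3/2 2337/2500
4 2 361/400
5 5/2 549/625
6 3 4321/5000
f(1y,3y) = ((2379/2500)/(4321/5000) − 1)/(2) = 437/8642 ≈ 5.0567%

step 1 [0.5y] zero: DF = P = 9749/10000 ≈ 0.974900
step 2 [1y] zero: DF = P = 2379/2500 ≈ 0.951600
step 3 [1.5y] swap r/2=652/28613: DF=(1 − 652/28613·(0.974900+0.951600))/(1+652/28613) = 2337/2500 ≈ 0.934800
step 4 [2y] swap r/2=325/12546: DF=(1 − 325/12546·(0.974900+0.951600+0.934800))/(1+325/12546) = 361/400 ≈ 0.902500
step 5 [2.5y] bond c/2=1/50: DF=(242811/250000 − 1/50·(0.974900+0.951600+0.934800+0.902500))/(1+1/50) = 549/625 ≈ 0.878400
step 6 [3y] bond c/2=3/400: DF=(452749/500000 − 3/400·(0.974900+0.951600+0.934800+0.902500+0.878400))/(1+3/400) = 4321/5000 ≈ 0.864200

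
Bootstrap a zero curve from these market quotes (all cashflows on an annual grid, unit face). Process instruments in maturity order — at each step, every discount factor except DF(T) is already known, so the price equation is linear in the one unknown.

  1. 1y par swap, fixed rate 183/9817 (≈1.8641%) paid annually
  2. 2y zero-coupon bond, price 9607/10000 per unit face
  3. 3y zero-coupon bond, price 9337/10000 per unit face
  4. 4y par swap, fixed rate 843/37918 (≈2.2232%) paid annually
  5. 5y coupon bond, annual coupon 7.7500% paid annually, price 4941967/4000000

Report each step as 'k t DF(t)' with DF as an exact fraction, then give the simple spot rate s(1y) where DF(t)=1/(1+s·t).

1 1 9817/10000
2 2 9607/10000
3 3 9337/10000
4 4 9157/10000
5 5 8739/10000
s(1y) = (1/(9817/10000) − 1)/(1) = 183/9817 ≈ 1.8641%

step 1 [1y] swap r/1=183/9817: DF=(1 − 183/9817·(0))/(1+183/9817) = 9817/10000 ≈ 0.981700
step 2 [2y] zero: DF = P = 9607/10000 ≈ 0.960700
step 3 [3y] zero: DF = P = 9337/10000 ≈ 0.933700
step 4 [4y] swap r/1=843/37918: DF=(1 − 843/37918·(0.981700+0.960700+0.933700))/(1+843/37918) = 9157/10000 ≈ 0.915700
step 5 [5y] bond c/1=31/400: DF=(4941967/4000000 − 31/400·(0.981700+0.960700+0.933700+0.915700))/(1+31/400) = 8739/10000 ≈ 0.873900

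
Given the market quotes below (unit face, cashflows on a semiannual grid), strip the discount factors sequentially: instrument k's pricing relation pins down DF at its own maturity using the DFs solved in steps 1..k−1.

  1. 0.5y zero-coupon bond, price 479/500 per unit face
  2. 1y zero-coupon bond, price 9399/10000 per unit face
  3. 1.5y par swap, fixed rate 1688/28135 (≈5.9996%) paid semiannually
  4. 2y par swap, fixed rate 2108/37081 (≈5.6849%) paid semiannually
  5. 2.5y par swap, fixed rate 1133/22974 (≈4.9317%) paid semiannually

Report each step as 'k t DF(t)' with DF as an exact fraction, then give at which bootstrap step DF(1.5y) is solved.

1 1/2 479/500
2 1 9399/10000
3 3/2 2289/2500
4 2 4473/5000
5 5/2 8867/10000
DF(1.5y) is solved at step 3

step 1 [0.5y] zero: DF = P = 479/500 ≈ 0.958000
step 2 [1y] zero: DF = P = 9399/10000 ≈ 0.939900
step 3 [1.5y] swap r/2=844/28135: DF=(1 − 844/28135·(0.958000+0.939900))/(1+844/28135) = 2289/2500 ≈ 0.915600
step 4 [2y] swap r/2=1054/37081: DF=(1 − 1054/37081·(0.958000+0.939900+0.915600))/(1+1054/37081) = 4473/5000 ≈ 0.894600
step 5 [2.5y] swap r/2=1133/45948: DF=(1 − 1133/45948·(0.958000+0.939900+0.915600+0.894600))/(1+1133/45948) = 8867/10000 ≈ 0.886700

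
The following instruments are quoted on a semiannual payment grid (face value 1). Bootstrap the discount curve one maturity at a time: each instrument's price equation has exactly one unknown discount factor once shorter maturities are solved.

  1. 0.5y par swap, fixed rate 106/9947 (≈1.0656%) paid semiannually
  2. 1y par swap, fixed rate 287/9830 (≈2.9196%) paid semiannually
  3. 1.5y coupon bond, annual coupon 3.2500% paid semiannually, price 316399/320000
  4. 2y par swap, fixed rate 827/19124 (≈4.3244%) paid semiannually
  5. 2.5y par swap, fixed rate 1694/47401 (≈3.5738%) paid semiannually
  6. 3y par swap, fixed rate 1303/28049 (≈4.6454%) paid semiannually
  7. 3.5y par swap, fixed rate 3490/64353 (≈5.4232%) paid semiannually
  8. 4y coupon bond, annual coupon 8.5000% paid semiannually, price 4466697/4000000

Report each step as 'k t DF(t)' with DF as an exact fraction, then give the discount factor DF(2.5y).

1 1/2 9947/10000
2 1 9713/10000
3 3/2 1883/2000
4 2 9173/10000
5 5/2 9153/10000
6 3 8697/10000
7 7/2 1651/2000
8 4 1011/1250
DF(2.5y) = 9153/10000 ≈ 0.915300

step 1 [0.5y] swap r/2=53/9947: DF=(1 − 53/9947·(0))/(1+53/9947) = 9947/10000 ≈ 0.994700
step 2 [1y] swap r/2=287/19660: DF=(1 − 287/19660·(0.994700))/(1+287/19660) = 9713/10000 ≈ 0.971300
step 3 [1.5y] bond c/2=13/800: DF=(316399/320000 − 13/800·(0.994700+0.971300))/(1+13/800) = 1883/2000 ≈ 0.941500
step 4 [2y] swap r/2=827/38248: DF=(1 − 827/38248·(0.994700+0.971300+0.941500))/(1+827/38248) = 9173/10000 ≈ 0.917300
step 5 [2.5y] swap r/2=847/47401: DF=(1 − 847/47401·(0.994700+0.971300+0.941500+0.917300))/(1+847/47401) = 9153/10000 ≈ 0.915300
step 6 [3y] swap r/2=1303/56098: DF=(1 − 1303/56098·(0.994700+0.971300+0.941500+0.917300+0.915300))/(1+1303/56098) = 8697/10000 ≈ 0.869700
step 7 [3.5y] swap r/2=1745/64353: DF=(1 − 1745/64353·(0.994700+0.971300+0.941500+0.917300+0.915300+0.869700))/(1+1745/64353) = 1651/2000 ≈ 0.825500
step 8 [4y] bond c/2=17/400: DF=(4466697/4000000 − 17/400·(0.994700+0.971300+0.941500+0.917300+0.915300+0.869700+0.825500))/(1+17/400) = 1011/1250 ≈ 0.808800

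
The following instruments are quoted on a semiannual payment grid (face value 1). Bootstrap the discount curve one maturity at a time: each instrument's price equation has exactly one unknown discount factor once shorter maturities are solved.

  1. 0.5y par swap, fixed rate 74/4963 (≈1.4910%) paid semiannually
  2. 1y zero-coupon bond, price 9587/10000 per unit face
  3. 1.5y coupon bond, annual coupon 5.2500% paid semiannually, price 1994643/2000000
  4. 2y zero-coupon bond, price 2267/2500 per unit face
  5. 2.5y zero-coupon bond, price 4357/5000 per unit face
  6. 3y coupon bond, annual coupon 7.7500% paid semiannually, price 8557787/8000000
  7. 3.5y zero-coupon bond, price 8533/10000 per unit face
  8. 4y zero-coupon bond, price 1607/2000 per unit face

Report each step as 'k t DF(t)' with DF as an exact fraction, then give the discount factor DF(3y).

step 1 [0.5y] swap r/2=37/4963: DF=(1 − 37/4963·(0))/(1+37/4963) = 4963/5000 ≈ 0.992600
step 2 [1y] zero: DF = P = 9587/10000 ≈ 0.958700
step 3 [1.5y] bond c/2=21/800: DF=(1994643/2000000 − 21/800·(0.992600+0.958700))/(1+21/800) = 9219/10000 ≈ 0.921900
step 4 [2y] zero: DF = P = 2267/2500 ≈ 0.906800
step 5 [2.5y] zero: DF = P = 4357/5000 ≈ 0.871400
step 6 [3y] bond c/2=31/800: DF=(8557787/8000000 − 31/800·(0.992600+0.958700+0.921900+0.906800+0.871400))/(1+31/800) = 8563/10000 ≈ 0.856300
step 7 [3.5y] zero: DF = P = 8533/10000 ≈ 0.853300
step 8 [4y] zero: DF = P = 1607/2000 ≈ 0.803500

1 1/2 4963/5000
2 1 9587/10000
3 3/2 9219/10000
4 2 2267/2500
5 5/2 4357/5000
6 3 8563/10000
7 7/2 8533/10000
8 4 1607/2000
DF(3y) = 8563/10000 ≈ 0.856300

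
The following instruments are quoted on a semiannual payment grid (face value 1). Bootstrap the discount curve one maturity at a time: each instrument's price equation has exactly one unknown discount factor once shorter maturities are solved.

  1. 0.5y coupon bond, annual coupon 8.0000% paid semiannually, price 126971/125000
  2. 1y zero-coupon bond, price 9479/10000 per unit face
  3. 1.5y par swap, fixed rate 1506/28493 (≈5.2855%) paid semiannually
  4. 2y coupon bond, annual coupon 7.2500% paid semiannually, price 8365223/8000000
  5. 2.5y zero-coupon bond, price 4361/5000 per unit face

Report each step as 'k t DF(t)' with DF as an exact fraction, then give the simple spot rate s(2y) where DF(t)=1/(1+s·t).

1 1/2 9767/10000
2 1 9479/10000
3 3/2 9247/10000
4 2 4547/5000
5 5/2 4361/5000
s(2y) = (1/(4547/5000) − 1)/(2) = 453/9094 ≈ 4.9813%

step 1 [0.5y] bond c/2=1/25: DF=(126971/125000 − 1/25·(0))/(1+1/25) = 9767/10000 ≈ 0.976700
step 2 [1y] zero: DF = P = 9479/10000 ≈ 0.947900
step 3 [1.5y] swap r/2=753/28493: DF=(1 − 753/28493·(0.976700+0.947900))/(1+753/28493) = 9247/10000 ≈ 0.924700
step 4 [2y] bond c/2=29/800: DF=(8365223/8000000 − 29/800·(0.976700+0.947900+0.924700))/(1+29/800) = 4547/5000 ≈ 0.909400
step 5 [2.5y] zero: DF = P = 4361/5000 ≈ 0.872200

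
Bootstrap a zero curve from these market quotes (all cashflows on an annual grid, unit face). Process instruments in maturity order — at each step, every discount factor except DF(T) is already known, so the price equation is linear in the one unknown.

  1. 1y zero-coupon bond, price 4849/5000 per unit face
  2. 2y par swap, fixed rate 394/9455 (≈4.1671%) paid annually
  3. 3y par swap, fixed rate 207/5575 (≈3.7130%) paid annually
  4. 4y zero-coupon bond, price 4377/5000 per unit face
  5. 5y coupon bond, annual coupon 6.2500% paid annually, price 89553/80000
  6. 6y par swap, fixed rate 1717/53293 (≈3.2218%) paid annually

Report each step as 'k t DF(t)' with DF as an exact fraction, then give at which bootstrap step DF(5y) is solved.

step 1 [1y] zero: DF = P = 4849/5000 ≈ 0.969800
step 2 [2y] swap r/1=394/9455: DF=(1 − 394/9455·(0.969800))/(1+394/9455) = 2303/2500 ≈ 0.921200
step 3 [3y] swap r/1=207/5575: DF=(1 − 207/5575·(0.969800+0.921200))/(1+207/5575) = 1793/2000 ≈ 0.896500
step 4 [4y] zero: DF = P = 4377/5000 ≈ 0.875400
step 5 [5y] bond c/1=1/16: DF=(89553/80000 − 1/16·(0.969800+0.921200+0.896500+0.875400))/(1+1/16) = 8381/10000 ≈ 0.838100
step 6 [6y] swap r/1=1717/53293: DF=(1 − 1717/53293·(0.969800+0.921200+0.896500+0.875400+0.838100))/(1+1717/53293) = 8283/10000 ≈ 0.828300

1 1 4849/5000
2 2 2303/2500
3 3 1793/2000
4 4 4377/5000
5 5 8381/10000
6 6 8283/10000
DF(5y) is solved at step 5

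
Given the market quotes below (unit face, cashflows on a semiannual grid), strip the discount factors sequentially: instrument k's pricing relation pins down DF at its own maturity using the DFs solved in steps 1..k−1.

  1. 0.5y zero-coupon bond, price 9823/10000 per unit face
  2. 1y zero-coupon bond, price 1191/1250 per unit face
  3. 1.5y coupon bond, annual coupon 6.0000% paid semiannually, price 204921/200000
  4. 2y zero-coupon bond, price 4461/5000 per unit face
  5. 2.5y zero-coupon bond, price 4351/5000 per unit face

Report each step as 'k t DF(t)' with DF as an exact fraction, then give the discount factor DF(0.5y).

step 1 [0.5y] zero: DF = P = 9823/10000 ≈ 0.982300
step 2 [1y] zero: DF = P = 1191/1250 ≈ 0.952800
step 3 [1.5y] bond c/2=3/100: DF=(204921/200000 − 3/100·(0.982300+0.952800))/(1+3/100) = 1173/1250 ≈ 0.938400
step 4 [2y] zero: DF = P = 4461/5000 ≈ 0.892200
step 5 [2.5y] zero: DF = P = 4351/5000 ≈ 0.870200

1 1/2 9823/10000
2 1 1191/1250
3 3/2 1173/1250
4 2 4461/5000
5 5/2 4351/5000
DF(0.5y) = 9823/10000 ≈ 0.982300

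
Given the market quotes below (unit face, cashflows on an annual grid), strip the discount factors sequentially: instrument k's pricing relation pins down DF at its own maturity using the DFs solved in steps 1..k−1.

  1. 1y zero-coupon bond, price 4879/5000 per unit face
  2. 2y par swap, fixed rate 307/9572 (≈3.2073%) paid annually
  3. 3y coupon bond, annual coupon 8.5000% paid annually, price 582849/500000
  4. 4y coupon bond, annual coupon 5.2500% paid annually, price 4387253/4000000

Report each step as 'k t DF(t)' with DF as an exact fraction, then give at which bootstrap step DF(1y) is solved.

1 1 4879/5000
2 2 4693/5000
3 3 2311/2500
4 4 1801/2000
DF(1y) is solved at step 1

step 1 [1y] zero: DF = P = 4879/5000 ≈ 0.975800
step 2 [2y] swap r/1=307/9572: DF=(1 − 307/9572·(0.975800))/(1+307/9572) = 4693/5000 ≈ 0.938600
step 3 [3y] bond c/1=17/200: DF=(582849/500000 − 17/200·(0.975800+0.938600))/(1+17/200) = 2311/2500 ≈ 0.924400
step 4 [4y] bond c/1=21/400: DF=(4387253/4000000 − 21/400·(0.975800+0.938600+0.924400))/(1+21/400) = 1801/2000 ≈ 0.900500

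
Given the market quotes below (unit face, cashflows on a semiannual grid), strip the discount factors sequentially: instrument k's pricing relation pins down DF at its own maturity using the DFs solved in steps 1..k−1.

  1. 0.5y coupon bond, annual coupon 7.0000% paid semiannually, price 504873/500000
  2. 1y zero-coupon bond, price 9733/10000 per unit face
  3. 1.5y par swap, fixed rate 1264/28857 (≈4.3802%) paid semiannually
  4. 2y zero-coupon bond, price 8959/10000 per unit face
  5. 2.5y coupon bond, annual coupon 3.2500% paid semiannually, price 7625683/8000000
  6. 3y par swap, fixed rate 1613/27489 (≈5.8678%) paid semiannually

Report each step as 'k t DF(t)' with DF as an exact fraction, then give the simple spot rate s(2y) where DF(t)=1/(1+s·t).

1 1/2 2439/2500
2 1 9733/10000
3 3/2 1171/1250
4 2 8959/10000
5 5/2 351/400
6 3 8387/10000
s(2y) = (1/(8959/10000) − 1)/(2) = 1041/17918 ≈ 5.8098%

step 1 [0.5y] bond c/2=7/200: DF=(504873/500000 − 7/200·(0))/(1+7/200) = 2439/2500 ≈ 0.975600
step 2 [1y] zero: DF = P = 9733/10000 ≈ 0.973300
step 3 [1.5y] swap r/2=632/28857: DF=(1 − 632/28857·(0.975600+0.973300))/(1+632/28857) = 1171/1250 ≈ 0.936800
step 4 [2y] zero: DF = P = 8959/10000 ≈ 0.895900
step 5 [2.5y] bond c/2=13/800: DF=(7625683/8000000 − 13/800·(0.975600+0.973300+0.936800+0.895900))/(1+13/800) = 351/400 ≈ 0.877500
step 6 [3y] swap r/2=1613/54978: DF=(1 − 1613/54978·(0.975600+0.973300+0.936800+0.895900+0.877500))/(1+1613/54978) = 8387/10000 ≈ 0.838700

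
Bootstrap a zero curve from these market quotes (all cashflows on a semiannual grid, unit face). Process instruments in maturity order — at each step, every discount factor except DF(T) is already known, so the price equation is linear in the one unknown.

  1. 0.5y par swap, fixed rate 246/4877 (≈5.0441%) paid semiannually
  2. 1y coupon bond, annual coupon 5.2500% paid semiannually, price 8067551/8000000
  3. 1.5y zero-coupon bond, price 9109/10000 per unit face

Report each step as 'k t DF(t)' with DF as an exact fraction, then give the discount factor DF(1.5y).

1 1/2 4877/5000
2 1 9577/10000
3 3/2 9109/10000
DF(1.5y) = 9109/10000 ≈ 0.910900

step 1 [0.5y] swap r/2=123/4877: DF=(1 − 123/4877·(0))/(1+123/4877) = 4877/5000 ≈ 0.975400
step 2 [1y] bond c/2=21/800: DF=(8067551/8000000 − 21/800·(0.975400))/(1+21/800) = 9577/10000 ≈ 0.957700
step 3 [1.5y] zero: DF = P = 9109/10000 ≈ 0.910900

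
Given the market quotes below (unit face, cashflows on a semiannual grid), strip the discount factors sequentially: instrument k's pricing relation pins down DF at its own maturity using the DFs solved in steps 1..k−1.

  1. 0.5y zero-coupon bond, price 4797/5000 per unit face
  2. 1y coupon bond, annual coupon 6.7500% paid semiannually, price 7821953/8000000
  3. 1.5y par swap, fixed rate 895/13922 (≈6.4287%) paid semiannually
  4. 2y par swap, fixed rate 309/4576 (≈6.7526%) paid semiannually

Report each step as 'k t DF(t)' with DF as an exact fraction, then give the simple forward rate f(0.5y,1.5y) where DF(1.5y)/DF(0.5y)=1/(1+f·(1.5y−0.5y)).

step 1 [0.5y] zero: DF = P = 4797/5000 ≈ 0.959400
step 2 [1y] bond c/2=27/800: DF=(7821953/8000000 − 27/800·(0.959400))/(1+27/800) = 1829/2000 ≈ 0.914500
step 3 [1.5y] swap r/2=895/27844: DF=(1 − 895/27844·(0.959400+0.914500))/(1+895/27844) = 1821/2000 ≈ 0.910500
step 4 [2y] swap r/2=309/9152: DF=(1 − 309/9152·(0.959400+0.914500+0.910500))/(1+309/9152) = 2191/2500 ≈ 0.876400

1 1/2 4797/5000
2 1 1829/2000
3 3/2 1821/2000
4 2 2191/2500
f(0.5y,1.5y) = ((4797/5000)/(1821/2000) − 1)/(1) = 163/3035 ≈ 5.3707%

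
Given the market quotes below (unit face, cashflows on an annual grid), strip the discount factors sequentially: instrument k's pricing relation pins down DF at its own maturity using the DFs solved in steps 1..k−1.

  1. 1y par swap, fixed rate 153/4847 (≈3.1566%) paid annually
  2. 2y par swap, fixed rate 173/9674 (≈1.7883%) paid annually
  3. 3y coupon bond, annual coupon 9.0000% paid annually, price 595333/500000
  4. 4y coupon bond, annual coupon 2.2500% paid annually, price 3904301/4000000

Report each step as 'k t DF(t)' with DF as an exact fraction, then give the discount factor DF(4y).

step 1 [1y] swap r/1=153/4847: DF=(1 − 153/4847·(0))/(1+153/4847) = 4847/5000 ≈ 0.969400
step 2 [2y] swap r/1=173/9674: DF=(1 − 173/9674·(0.969400))/(1+173/9674) = 4827/5000 ≈ 0.965400
step 3 [3y] bond c/1=9/100: DF=(595333/500000 − 9/100·(0.969400+0.965400))/(1+9/100) = 4663/5000 ≈ 0.932600
step 4 [4y] bond c/1=9/400: DF=(3904301/4000000 − 9/400·(0.969400+0.965400+0.932600))/(1+9/400) = 1783/2000 ≈ 0.891500

1 1 4847/5000
2 2 4827/5000
3 3 4663/5000
4 4 1783/2000
DF(4y) = 1783/2000 ≈ 0.891500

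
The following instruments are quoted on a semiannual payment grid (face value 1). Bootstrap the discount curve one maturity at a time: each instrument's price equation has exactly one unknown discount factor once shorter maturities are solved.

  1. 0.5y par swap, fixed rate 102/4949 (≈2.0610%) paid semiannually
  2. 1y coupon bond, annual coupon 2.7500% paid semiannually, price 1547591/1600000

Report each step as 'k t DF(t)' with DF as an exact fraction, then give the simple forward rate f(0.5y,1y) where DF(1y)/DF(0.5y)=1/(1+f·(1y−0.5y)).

step 1 [0.5y] swap r/2=51/4949: DF=(1 − 51/4949·(0))/(1+51/4949) = 4949/5000 ≈ 0.989800
step 2 [1y] bond c/2=11/800: DF=(1547591/1600000 − 11/800·(0.989800))/(1+11/800) = 9407/10000 ≈ 0.940700

1 1/2 4949/5000
2 1 9407/10000
f(0.5y,1y) = ((4949/5000)/(9407/10000) − 1)/(1/2) = 982/9407 ≈ 10.4390%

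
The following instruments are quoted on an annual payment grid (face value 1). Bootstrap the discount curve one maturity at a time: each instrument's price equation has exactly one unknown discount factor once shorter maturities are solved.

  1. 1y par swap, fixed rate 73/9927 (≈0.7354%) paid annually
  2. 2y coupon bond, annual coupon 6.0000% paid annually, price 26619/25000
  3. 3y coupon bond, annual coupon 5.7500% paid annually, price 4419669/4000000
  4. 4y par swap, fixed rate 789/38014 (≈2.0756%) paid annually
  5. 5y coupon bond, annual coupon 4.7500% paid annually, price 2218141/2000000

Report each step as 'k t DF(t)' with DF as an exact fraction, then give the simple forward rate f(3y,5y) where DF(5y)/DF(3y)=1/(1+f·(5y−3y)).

1 1 9927/10000
2 2 9483/10000
3 3 9393/10000
4 4 9211/10000
5 5 554/625
f(3y,5y) = ((9393/10000)/(554/625) − 1)/(2) = 529/17728 ≈ 2.9840%

step 1 [1y] swap r/1=73/9927: DF=(1 − 73/9927·(0))/(1+73/9927) = 9927/10000 ≈ 0.992700
step 2 [2y] bond c/1=3/50: DF=(26619/25000 − 3/50·(0.992700))/(1+3/50) = 9483/10000 ≈ 0.948300
step 3 [3y] bond c/1=23/400: DF=(4419669/4000000 − 23/400·(0.992700+0.948300))/(1+23/400) = 9393/10000 ≈ 0.939300
step 4 [4y] swap r/1=789/38014: DF=(1 − 789/38014·(0.992700+0.948300+0.939300))/(1+789/38014) = 9211/10000 ≈ 0.921100
step 5 [5y] bond c/1=19/400: DF=(2218141/2000000 − 19/400·(0.992700+0.948300+0.939300+0.921100))/(1+19/400) = 554/625 ≈ 0.886400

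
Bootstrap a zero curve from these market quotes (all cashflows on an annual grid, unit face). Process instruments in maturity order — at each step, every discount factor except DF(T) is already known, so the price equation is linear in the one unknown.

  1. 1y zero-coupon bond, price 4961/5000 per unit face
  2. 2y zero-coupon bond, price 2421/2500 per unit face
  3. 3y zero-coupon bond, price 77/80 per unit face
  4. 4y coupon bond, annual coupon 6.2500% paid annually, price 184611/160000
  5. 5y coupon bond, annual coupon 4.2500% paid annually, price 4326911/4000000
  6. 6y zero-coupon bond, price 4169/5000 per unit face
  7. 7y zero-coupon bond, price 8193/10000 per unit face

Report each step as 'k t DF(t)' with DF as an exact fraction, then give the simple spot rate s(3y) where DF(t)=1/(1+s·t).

1 1 4961/5000
2 2 2421/2500
3 3 77/80
4 4 457/500
5 5 2203/2500
6 6 4169/5000
7 7 8193/10000
s(3y) = (1/(77/80) − 1)/(3) = 1/77 ≈ 1.2987%

step 1 [1y] zero: DF = P = 4961/5000 ≈ 0.992200
step 2 [2y] zero: DF = P = 2421/2500 ≈ 0.968400
step 3 [3y] zero: DF = P = 77/80 ≈ 0.962500
step 4 [4y] bond c/1=1/16: DF=(184611/160000 − 1/16·(0.992200+0.968400+0.962500))/(1+1/16) = 457/500 ≈ 0.914000
step 5 [5y] bond c/1=17/400: DF=(4326911/4000000 − 17/400·(0.992200+0.968400+0.962500+0.914000))/(1+17/400) = 2203/2500 ≈ 0.881200
step 6 [6y] zero: DF = P = 4169/5000 ≈ 0.833800
step 7 [7y] zero: DF = P = 8193/10000 ≈ 0.819300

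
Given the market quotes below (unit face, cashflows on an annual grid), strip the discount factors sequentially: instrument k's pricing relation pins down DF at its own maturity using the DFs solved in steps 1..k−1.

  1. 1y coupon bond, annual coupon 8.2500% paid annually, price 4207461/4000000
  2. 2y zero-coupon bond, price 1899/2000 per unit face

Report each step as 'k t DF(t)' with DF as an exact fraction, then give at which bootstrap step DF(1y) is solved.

step 1 [1y] bond c/1=33/400: DF=(4207461/4000000 − 33/400·(0))/(1+33/400) = 9717/10000 ≈ 0.971700
step 2 [2y] zero: DF = P = 1899/2000 ≈ 0.949500

1 1 9717/10000
2 2 1899/2000
DF(1y) is solved at step 1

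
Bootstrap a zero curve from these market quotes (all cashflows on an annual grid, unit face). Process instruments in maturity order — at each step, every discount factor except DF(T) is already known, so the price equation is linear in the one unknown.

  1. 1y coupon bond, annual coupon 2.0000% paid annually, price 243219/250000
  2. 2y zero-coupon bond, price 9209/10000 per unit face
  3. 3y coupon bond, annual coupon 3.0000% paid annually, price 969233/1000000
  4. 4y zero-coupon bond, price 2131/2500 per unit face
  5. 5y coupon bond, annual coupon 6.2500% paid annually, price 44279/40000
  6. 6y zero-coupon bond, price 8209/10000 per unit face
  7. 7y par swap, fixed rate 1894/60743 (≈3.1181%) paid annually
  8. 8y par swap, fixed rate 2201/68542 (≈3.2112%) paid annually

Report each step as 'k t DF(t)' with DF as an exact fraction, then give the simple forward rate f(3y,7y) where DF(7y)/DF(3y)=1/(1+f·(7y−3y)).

1 1 4769/5000
2 2 9209/10000
3 3 554/625
4 4 2131/2500
5 5 8293/10000
6 6 8209/10000
7 7 4053/5000
8 8 7799/10000
f(3y,7y) = ((554/625)/(4053/5000) − 1)/(4) = 379/16212 ≈ 2.3378%

step 1 [1y] bond c/1=1/50: DF=(243219/250000 − 1/50·(0))/(1+1/50) = 4769/5000 ≈ 0.953800
step 2 [2y] zero: DF = P = 9209/10000 ≈ 0.920900
step 3 [3y] bond c/1=3/100: DF=(969233/1000000 − 3/100·(0.953800+0.920900))/(1+3/100) = 554/625 ≈ 0.886400
step 4 [4y] zero: DF = P = 2131/2500 ≈ 0.852400
step 5 [5y] bond c/1=1/16: DF=(44279/40000 − 1/16·(0.953800+0.920900+0.886400+0.852400))/(1+1/16) = 8293/10000 ≈ 0.829300
step 6 [6y] zero: DF = P = 8209/10000 ≈ 0.820900
step 7 [7y] swap r/1=1894/60743: DF=(1 − 1894/60743·(0.953800+0.920900+0.886400+0.852400+0.829300+0.820900))/(1+1894/60743) = 4053/5000 ≈ 0.810600
step 8 [8y] swap r/1=2201/68542: DF=(1 − 2201/68542·(0.953800+0.920900+0.886400+0.852400+0.829300+0.820900+0.810600))/(1+2201/68542) = 7799/10000 ≈ 0.779900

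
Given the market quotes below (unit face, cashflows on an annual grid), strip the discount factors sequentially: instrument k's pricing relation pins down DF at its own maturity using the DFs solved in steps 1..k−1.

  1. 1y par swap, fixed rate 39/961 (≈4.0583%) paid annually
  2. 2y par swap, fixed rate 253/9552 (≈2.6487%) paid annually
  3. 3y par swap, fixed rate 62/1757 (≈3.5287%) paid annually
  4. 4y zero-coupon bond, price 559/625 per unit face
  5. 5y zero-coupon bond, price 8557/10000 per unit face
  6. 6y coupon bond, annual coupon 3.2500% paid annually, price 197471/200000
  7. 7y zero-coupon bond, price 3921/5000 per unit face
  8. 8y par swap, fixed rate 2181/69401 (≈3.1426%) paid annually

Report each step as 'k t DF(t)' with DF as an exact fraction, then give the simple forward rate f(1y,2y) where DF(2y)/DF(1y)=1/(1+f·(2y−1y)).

step 1 [1y] swap r/1=39/961: DF=(1 − 39/961·(0))/(1+39/961) = 961/1000 ≈ 0.961000
step 2 [2y] swap r/1=253/9552: DF=(1 − 253/9552·(0.961000))/(1+253/9552) = 4747/5000 ≈ 0.949400
step 3 [3y] swap r/1=62/1757: DF=(1 − 62/1757·(0.961000+0.949400))/(1+62/1757) = 563/625 ≈ 0.900800
step 4 [4y] zero: DF = P = 559/625 ≈ 0.894400
step 5 [5y] zero: DF = P = 8557/10000 ≈ 0.855700
step 6 [6y] bond c/1=13/400: DF=(197471/200000 − 13/400·(0.961000+0.949400+0.900800+0.894400+0.855700))/(1+13/400) = 8127/10000 ≈ 0.812700
step 7 [7y] zero: DF = P = 3921/5000 ≈ 0.784200
step 8 [8y] swap r/1=2181/69401: DF=(1 − 2181/69401·(0.961000+0.949400+0.900800+0.894400+0.855700+0.812700+0.784200))/(1+2181/69401) = 7819/10000 ≈ 0.781900

1 1 961/1000
2 2 4747/5000
3 3 563/625
4 4 559/625
5 5 8557/10000
6 6 8127/10000
7 7 3921/5000
8 8 7819/10000
f(1y,2y) = ((961/1000)/(4747/5000) − 1)/(1) = 58/4747 ≈ 1.2218%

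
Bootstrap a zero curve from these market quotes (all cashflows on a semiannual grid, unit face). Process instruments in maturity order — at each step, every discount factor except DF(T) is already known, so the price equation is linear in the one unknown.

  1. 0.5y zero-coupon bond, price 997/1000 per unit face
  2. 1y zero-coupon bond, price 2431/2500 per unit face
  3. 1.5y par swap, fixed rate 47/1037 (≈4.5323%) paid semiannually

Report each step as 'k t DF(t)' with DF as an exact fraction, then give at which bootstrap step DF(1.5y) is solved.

step 1 [0.5y] zero: DF = P = 997/1000 ≈ 0.997000
step 2 [1y] zero: DF = P = 2431/2500 ≈ 0.972400
step 3 [1.5y] swap r/2=47/2074: DF=(1 − 47/2074·(0.997000+0.972400))/(1+47/2074) = 4671/5000 ≈ 0.934200

1 1/2 997/1000
2 1 2431/2500
3 3/2 4671/5000
DF(1.5y) is solved at step 3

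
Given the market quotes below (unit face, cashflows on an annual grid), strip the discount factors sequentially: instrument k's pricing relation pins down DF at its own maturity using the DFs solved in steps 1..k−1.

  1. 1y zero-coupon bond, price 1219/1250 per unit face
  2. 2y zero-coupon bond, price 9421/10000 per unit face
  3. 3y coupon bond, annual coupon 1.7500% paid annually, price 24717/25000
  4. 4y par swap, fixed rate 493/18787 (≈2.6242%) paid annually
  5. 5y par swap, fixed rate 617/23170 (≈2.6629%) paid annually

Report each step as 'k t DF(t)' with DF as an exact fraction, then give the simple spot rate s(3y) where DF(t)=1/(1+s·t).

step 1 [1y] zero: DF = P = 1219/1250 ≈ 0.975200
step 2 [2y] zero: DF = P = 9421/10000 ≈ 0.942100
step 3 [3y] bond c/1=7/400: DF=(24717/25000 − 7/400·(0.975200+0.942100))/(1+7/400) = 9387/10000 ≈ 0.938700
step 4 [4y] swap r/1=493/18787: DF=(1 − 493/18787·(0.975200+0.942100+0.938700))/(1+493/18787) = 4507/5000 ≈ 0.901400
step 5 [5y] swap r/1=617/23170: DF=(1 − 617/23170·(0.975200+0.942100+0.938700+0.901400))/(1+617/23170) = 4383/5000 ≈ 0.876600

1 1 1219/1250
2 2 9421/10000
3 3 9387/10000
4 4 4507/5000
5 5 4383/5000
s(3y) = (1/(9387/10000) − 1)/(3) = 613/28161 ≈ 2.1768%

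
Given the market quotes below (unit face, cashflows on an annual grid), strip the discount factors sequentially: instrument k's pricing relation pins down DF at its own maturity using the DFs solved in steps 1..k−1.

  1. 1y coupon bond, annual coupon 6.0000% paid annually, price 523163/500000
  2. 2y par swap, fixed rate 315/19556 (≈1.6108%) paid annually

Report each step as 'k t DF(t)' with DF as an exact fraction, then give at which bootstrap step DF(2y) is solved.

1 1 9871/10000
2 2 1937/2000
DF(2y) is solved at step 2

step 1 [1y] bond c/1=3/50: DF=(523163/500000 − 3/50·(0))/(1+3/50) = 9871/10000 ≈ 0.987100
step 2 [2y] swap r/1=315/19556: DF=(1 − 315/19556·(0.987100))/(1+315/19556) = 1937/2000 ≈ 0.968500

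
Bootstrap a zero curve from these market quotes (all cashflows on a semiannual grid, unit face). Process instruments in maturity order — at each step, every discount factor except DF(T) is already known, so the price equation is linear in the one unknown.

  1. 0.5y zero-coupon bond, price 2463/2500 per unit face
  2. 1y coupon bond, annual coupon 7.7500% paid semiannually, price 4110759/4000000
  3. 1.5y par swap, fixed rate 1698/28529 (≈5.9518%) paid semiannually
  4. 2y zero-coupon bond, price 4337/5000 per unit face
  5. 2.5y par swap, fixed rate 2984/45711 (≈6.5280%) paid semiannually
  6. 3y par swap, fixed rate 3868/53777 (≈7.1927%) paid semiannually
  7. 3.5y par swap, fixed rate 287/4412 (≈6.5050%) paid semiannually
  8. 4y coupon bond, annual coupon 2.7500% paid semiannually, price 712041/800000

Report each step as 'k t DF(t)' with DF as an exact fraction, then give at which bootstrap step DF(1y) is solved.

step 1 [0.5y] zero: DF = P = 2463/2500 ≈ 0.985200
step 2 [1y] bond c/2=31/800: DF=(4110759/4000000 − 31/800·(0.985200))/(1+31/800) = 4763/5000 ≈ 0.952600
step 3 [1.5y] swap r/2=849/28529: DF=(1 − 849/28529·(0.985200+0.952600))/(1+849/28529) = 9151/10000 ≈ 0.915100
step 4 [2y] zero: DF = P = 4337/5000 ≈ 0.867400
step 5 [2.5y] swap r/2=1492/45711: DF=(1 − 1492/45711·(0.985200+0.952600+0.915100+0.867400))/(1+1492/45711) = 2127/2500 ≈ 0.850800
step 6 [3y] swap r/2=1934/53777: DF=(1 − 1934/53777·(0.985200+0.952600+0.915100+0.867400+0.850800))/(1+1934/53777) = 4033/5000 ≈ 0.806600
step 7 [3.5y] swap r/2=287/8824: DF=(1 − 287/8824·(0.985200+0.952600+0.915100+0.867400+0.850800+0.806600))/(1+287/8824) = 7991/10000 ≈ 0.799100
step 8 [4y] bond c/2=11/800: DF=(712041/800000 − 11/800·(0.985200+0.952600+0.915100+0.867400+0.850800+0.806600+0.799100))/(1+11/800) = 3971/5000 ≈ 0.794200

1 1/2 2463/2500
2 1 4763/5000
3 3/2 9151/10000
4 2 4337/5000
5 5/2 2127/2500
6 3 4033/5000
7 7/2 7991/10000
8 4 3971/5000
DF(1y) is solved at step 2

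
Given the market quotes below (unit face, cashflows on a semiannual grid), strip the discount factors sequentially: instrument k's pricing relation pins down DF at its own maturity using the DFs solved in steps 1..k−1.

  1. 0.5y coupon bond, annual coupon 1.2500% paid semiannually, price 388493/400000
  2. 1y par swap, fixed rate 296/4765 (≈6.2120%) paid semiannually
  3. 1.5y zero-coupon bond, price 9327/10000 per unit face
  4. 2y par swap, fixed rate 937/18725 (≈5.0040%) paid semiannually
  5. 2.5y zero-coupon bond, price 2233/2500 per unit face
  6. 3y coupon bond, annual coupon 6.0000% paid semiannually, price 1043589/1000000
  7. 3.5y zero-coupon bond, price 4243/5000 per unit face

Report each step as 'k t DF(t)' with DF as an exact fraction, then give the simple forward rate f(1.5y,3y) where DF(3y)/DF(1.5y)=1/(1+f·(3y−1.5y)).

1 1/2 2413/2500
2 1 588/625
3 3/2 9327/10000
4 2 9063/10000
5 5/2 2233/2500
6 3 8781/10000
7 7/2 4243/5000
f(1.5y,3y) = ((9327/10000)/(8781/10000) − 1)/(3/2) = 364/8781 ≈ 4.1453%

step 1 [0.5y] bond c/2=1/160: DF=(388493/400000 − 1/160·(0))/(1+1/160) = 2413/2500 ≈ 0.965200
step 2 [1y] swap r/2=148/4765: DF=(1 − 148/4765·(0.965200))/(1+148/4765) = 588/625 ≈ 0.940800
step 3 [1.5y] zero: DF = P = 9327/10000 ≈ 0.932700
step 4 [2y] swap r/2=937/37450: DF=(1 − 937/37450·(0.965200+0.940800+0.932700))/(1+937/37450) = 9063/10000 ≈ 0.906300
step 5 [2.5y] zero: DF = P = 2233/2500 ≈ 0.893200
step 6 [3y] bond c/2=3/100: DF=(1043589/1000000 − 3/100·(0.965200+0.940800+0.932700+0.906300+0.893200))/(1+3/100) = 8781/10000 ≈ 0.878100
step 7 [3.5y] zero: DF = P = 4243/5000 ≈ 0.848600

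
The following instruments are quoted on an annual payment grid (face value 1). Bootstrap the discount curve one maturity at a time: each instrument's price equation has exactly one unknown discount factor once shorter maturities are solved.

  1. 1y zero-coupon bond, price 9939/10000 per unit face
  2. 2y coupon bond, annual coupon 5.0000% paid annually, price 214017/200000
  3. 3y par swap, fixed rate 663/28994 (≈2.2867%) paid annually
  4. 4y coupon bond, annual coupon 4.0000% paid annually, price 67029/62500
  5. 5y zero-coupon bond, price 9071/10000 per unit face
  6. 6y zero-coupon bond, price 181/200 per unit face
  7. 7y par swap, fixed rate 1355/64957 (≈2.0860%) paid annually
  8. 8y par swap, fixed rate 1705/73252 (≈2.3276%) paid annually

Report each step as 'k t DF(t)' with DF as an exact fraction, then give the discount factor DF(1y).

step 1 [1y] zero: DF = P = 9939/10000 ≈ 0.993900
step 2 [2y] bond c/1=1/20: DF=(214017/200000 − 1/20·(0.993900))/(1+1/20) = 4859/5000 ≈ 0.971800
step 3 [3y] swap r/1=663/28994: DF=(1 − 663/28994·(0.993900+0.971800))/(1+663/28994) = 9337/10000 ≈ 0.933700
step 4 [4y] bond c/1=1/25: DF=(67029/62500 − 1/25·(0.993900+0.971800+0.933700))/(1+1/25) = 9197/10000 ≈ 0.919700
step 5 [5y] zero: DF = P = 9071/10000 ≈ 0.907100
step 6 [6y] zero: DF = P = 181/200 ≈ 0.905000
step 7 [7y] swap r/1=1355/64957: DF=(1 − 1355/64957·(0.993900+0.971800+0.933700+0.919700+0.907100+0.905000))/(1+1355/64957) = 1729/2000 ≈ 0.864500
step 8 [8y] swap r/1=1705/73252: DF=(1 − 1705/73252·(0.993900+0.971800+0.933700+0.919700+0.907100+0.905000+0.864500))/(1+1705/73252) = 1659/2000 ≈ 0.829500

1 1 9939/10000
2 2 4859/5000
3 3 9337/10000
4 4 9197/10000
5 5 9071/10000
6 6 181/200
7 7 1729/2000
8 8 1659/2000
DF(1y) = 9939/10000 ≈ 0.993900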